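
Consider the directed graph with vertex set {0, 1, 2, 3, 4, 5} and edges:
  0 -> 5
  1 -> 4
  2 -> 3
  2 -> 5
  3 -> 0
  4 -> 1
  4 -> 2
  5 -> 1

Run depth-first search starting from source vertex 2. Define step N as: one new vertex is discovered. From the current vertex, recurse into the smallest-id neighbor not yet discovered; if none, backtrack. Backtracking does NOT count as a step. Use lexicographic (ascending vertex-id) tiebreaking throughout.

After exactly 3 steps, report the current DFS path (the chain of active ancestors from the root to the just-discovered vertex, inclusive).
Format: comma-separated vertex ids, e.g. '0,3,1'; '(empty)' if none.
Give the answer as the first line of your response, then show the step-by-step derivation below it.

2,3,0

step 1: discover 2; path=2; order=2
step 2: discover 3; path=2>3; order=2,3
step 3: discover 0; path=2>3>0; order=2,3,0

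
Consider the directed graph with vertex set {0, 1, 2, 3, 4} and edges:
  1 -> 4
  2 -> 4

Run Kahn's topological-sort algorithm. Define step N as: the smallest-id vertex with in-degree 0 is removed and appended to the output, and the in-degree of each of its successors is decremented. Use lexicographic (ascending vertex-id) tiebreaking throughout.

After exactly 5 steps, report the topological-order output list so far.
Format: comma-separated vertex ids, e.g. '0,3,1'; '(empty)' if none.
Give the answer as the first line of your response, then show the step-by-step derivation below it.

0,1,2,3,4

step 1: output 0; order=[0]; indeg=(0,0,0,0,2)
step 2: output 1; order=[0,1]; indeg=(0,0,0,0,1)
step 3: output 2; order=[0,1,2]; indeg=(0,0,0,0,0)
step 4: output 3; order=[0,1,2,3]; indeg=(0,0,0,0,0)
step 5: output 4; order=[0,1,2,3,4]; indeg=(0,0,0,0,0)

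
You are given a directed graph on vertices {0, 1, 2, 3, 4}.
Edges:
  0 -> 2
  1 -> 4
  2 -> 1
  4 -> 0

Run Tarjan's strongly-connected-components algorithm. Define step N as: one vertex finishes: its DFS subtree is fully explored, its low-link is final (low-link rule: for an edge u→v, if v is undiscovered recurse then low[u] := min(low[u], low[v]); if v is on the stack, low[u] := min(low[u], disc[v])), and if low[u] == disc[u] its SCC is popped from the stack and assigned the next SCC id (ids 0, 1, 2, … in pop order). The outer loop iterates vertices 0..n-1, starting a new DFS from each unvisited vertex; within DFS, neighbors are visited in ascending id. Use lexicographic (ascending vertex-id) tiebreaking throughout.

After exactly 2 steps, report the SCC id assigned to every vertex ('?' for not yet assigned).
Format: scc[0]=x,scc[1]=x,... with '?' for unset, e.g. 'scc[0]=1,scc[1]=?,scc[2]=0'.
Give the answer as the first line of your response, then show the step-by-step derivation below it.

scc[0]=?,scc[1]=?,scc[2]=?,scc[3]=?,scc[4]=?

step 1: low=(low[0]=0,low[1]=2,low[2]=1,low[3]=?,low[4]=0); scc=(scc[0]=?,scc[1]=?,scc[2]=?,scc[3]=?,scc[4]=?)
step 2: low=(low[0]=0,low[1]=0,low[2]=1,low[3]=?,low[4]=0); scc=(scc[0]=?,scc[1]=?,scc[2]=?,scc[3]=?,scc[4]=?)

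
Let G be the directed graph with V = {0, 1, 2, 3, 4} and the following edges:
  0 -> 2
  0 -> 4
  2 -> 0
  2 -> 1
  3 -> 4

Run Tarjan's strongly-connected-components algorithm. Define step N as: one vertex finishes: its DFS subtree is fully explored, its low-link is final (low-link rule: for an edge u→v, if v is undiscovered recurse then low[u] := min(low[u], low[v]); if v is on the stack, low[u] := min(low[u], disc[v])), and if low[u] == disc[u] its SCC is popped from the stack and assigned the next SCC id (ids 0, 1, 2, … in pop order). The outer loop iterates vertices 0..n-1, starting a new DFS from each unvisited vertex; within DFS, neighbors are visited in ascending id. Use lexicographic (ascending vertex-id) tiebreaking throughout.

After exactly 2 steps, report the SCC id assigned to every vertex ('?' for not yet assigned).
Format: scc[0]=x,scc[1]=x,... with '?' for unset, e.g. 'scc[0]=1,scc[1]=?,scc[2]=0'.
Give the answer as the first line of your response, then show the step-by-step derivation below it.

scc[0]=?,scc[1]=0,scc[2]=?,scc[3]=?,scc[4]=?

step 1: low=(low[0]=0,low[1]=2,low[2]=0,low[3]=?,low[4]=?); scc=(scc[0]=?,scc[1]=0,scc[2]=?,scc[3]=?,scc[4]=?)
step 2: low=(low[0]=0,low[1]=2,low[2]=0,low[3]=?,low[4]=?); scc=(scc[0]=?,scc[1]=0,scc[2]=?,scc[3]=?,scc[4]=?)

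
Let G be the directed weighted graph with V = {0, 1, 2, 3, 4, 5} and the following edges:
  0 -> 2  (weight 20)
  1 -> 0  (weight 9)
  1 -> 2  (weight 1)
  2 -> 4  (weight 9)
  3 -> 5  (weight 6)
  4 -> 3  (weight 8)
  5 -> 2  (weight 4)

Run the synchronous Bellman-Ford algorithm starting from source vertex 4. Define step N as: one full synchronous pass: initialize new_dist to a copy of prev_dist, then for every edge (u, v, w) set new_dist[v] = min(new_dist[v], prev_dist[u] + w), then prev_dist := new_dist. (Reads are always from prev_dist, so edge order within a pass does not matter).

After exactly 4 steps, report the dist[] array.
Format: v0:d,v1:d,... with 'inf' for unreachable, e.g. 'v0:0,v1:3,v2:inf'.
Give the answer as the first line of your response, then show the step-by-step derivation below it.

v0:inf,v1:inf,v2:18,v3:8,v4:0,v5:14

step 1: dist = v0:inf,v1:inf,v2:inf,v3:8,v4:0,v5:inf
step 2: dist = v0:inf,v1:inf,v2:inf,v3:8,v4:0,v5:14
step 3: dist = v0:inf,v1:inf,v2:18,v3:8,v4:0,v5:14
step 4: dist = v0:inf,v1:inf,v2:18,v3:8,v4:0,v5:14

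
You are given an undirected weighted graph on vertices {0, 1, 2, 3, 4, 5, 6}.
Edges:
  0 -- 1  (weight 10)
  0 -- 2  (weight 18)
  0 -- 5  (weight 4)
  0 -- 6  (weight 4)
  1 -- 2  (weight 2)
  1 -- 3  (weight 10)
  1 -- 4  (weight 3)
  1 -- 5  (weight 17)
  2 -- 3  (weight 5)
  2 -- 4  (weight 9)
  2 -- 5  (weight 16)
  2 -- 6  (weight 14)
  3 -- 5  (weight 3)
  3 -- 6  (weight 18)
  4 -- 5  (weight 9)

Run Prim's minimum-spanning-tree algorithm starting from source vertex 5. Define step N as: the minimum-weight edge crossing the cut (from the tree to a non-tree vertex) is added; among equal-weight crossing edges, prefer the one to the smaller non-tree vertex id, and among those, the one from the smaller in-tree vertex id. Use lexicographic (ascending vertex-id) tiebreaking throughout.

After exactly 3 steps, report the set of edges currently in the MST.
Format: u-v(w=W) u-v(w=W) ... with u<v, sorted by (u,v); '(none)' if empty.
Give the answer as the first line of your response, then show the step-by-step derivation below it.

0-5(w=4) 0-6(w=4) 3-5(w=3)

step 1: add edge 3-5 (w=3); MST = {3-5(w=3)}
step 2: add edge 0-5 (w=4); MST = {0-5(w=4) 3-5(w=3)}
step 3: add edge 0-6 (w=4); MST = {0-5(w=4) 0-6(w=4) 3-5(w=3)}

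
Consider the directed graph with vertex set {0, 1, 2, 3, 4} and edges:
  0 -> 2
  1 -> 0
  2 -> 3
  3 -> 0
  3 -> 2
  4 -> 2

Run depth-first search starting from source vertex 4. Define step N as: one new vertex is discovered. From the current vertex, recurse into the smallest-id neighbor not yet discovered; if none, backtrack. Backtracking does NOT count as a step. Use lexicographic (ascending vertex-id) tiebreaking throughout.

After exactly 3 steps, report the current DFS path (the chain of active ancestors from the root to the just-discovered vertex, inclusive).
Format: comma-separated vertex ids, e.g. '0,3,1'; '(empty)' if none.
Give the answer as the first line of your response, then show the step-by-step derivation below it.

4,2,3

step 1: discover 4; path=4; order=4
step 2: discover 2; path=4>2; order=4,2
step 3: discover 3; path=4>2>3; order=4,2,3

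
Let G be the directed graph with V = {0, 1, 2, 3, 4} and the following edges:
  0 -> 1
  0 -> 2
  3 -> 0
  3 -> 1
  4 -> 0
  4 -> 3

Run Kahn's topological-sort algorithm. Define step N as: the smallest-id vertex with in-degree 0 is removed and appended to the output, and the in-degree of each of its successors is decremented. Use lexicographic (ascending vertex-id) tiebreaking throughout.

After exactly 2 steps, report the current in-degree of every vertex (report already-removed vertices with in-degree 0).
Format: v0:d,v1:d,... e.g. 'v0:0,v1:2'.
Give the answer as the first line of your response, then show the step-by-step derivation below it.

v0:0,v1:1,v2:1,v3:0,v4:0

step 1: output 4; order=[4]; indeg=(1,2,1,0,0)
step 2: output 3; order=[4,3]; indeg=(0,1,1,0,0)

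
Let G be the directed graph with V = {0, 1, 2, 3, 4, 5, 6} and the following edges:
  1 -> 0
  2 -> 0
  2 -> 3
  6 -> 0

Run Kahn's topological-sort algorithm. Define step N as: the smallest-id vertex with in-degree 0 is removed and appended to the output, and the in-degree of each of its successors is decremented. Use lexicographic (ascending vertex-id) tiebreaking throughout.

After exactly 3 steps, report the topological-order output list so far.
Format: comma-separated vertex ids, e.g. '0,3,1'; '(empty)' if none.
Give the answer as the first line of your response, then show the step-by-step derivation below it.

1,2,3

step 1: output 1; order=[1]; indeg=(2,0,0,1,0,0,0)
step 2: output 2; order=[1,2]; indeg=(1,0,0,0,0,0,0)
step 3: output 3; order=[1,2,3]; indeg=(1,0,0,0,0,0,0)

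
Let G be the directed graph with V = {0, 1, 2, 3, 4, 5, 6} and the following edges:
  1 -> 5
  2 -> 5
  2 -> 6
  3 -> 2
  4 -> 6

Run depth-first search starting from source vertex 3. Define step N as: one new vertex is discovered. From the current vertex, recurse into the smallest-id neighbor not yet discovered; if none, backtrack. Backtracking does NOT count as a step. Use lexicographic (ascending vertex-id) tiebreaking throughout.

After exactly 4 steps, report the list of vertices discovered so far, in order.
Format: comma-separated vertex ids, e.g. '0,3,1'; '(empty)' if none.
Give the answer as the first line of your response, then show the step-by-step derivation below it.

3,2,5,6

step 1: discover 3; path=3; order=3
step 2: discover 2; path=3>2; order=3,2
step 3: discover 5; path=3>2>5; order=3,2,5
step 4: discover 6; path=3>2>6; order=3,2,5,6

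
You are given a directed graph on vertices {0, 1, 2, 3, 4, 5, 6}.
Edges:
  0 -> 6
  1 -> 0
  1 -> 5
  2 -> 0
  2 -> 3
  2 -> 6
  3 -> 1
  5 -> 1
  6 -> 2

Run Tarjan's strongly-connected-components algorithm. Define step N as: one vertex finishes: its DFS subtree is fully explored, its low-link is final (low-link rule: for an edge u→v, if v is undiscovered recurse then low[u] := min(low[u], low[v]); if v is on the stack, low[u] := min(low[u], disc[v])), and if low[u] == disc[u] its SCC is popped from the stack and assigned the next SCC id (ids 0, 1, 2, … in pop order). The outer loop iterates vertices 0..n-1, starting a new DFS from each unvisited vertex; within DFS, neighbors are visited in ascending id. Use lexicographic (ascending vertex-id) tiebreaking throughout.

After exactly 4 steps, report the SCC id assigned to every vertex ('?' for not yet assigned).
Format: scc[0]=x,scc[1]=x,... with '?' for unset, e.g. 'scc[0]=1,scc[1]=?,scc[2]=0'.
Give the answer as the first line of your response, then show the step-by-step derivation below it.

scc[0]=?,scc[1]=?,scc[2]=?,scc[3]=?,scc[4]=?,scc[5]=?,scc[6]=?

step 1: low=(low[0]=0,low[1]=0,low[2]=0,low[3]=3,low[4]=?,low[5]=4,low[6]=1); scc=(scc[0]=?,scc[1]=?,scc[2]=?,scc[3]=?,scc[4]=?,scc[5]=?,scc[6]=?)
step 2: low=(low[0]=0,low[1]=0,low[2]=0,low[3]=3,low[4]=?,low[5]=4,low[6]=1); scc=(scc[0]=?,scc[1]=?,scc[2]=?,scc[3]=?,scc[4]=?,scc[5]=?,scc[6]=?)
step 3: low=(low[0]=0,low[1]=0,low[2]=0,low[3]=0,low[4]=?,low[5]=4,low[6]=1); scc=(scc[0]=?,scc[1]=?,scc[2]=?,scc[3]=?,scc[4]=?,scc[5]=?,scc[6]=?)
step 4: low=(low[0]=0,low[1]=0,low[2]=0,low[3]=0,low[4]=?,low[5]=4,low[6]=1); scc=(scc[0]=?,scc[1]=?,scc[2]=?,scc[3]=?,scc[4]=?,scc[5]=?,scc[6]=?)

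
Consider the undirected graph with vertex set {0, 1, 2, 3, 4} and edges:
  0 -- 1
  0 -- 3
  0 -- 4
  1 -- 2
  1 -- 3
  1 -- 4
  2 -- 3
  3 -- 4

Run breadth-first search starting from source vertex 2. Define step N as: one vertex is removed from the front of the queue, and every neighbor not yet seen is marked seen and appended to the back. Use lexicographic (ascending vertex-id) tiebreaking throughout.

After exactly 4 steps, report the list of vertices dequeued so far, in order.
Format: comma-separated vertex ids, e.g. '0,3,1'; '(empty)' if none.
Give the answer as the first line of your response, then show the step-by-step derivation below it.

2,1,3,0

step 1: dequeue 2; queue=[1,3]; order=2
step 2: dequeue 1; queue=[3,0,4]; order=2,1
step 3: dequeue 3; queue=[0,4]; order=2,1,3
step 4: dequeue 0; queue=[4]; order=2,1,3,0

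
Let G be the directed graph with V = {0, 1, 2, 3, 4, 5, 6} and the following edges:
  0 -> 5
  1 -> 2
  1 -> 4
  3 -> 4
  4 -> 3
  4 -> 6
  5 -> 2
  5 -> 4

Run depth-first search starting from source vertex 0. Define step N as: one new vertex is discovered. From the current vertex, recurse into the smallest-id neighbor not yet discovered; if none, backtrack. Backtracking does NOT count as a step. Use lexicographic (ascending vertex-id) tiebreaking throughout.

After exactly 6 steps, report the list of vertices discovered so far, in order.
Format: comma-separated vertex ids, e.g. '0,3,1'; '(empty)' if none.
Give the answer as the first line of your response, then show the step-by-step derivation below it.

0,5,2,4,3,6

step 1: discover 0; path=0; order=0
step 2: discover 5; path=0>5; order=0,5
step 3: discover 2; path=0>5>2; order=0,5,2
step 4: discover 4; path=0>5>4; order=0,5,2,4
step 5: discover 3; path=0>5>4>3; order=0,5,2,4,3
step 6: discover 6; path=0>5>4>6; order=0,5,2,4,3,6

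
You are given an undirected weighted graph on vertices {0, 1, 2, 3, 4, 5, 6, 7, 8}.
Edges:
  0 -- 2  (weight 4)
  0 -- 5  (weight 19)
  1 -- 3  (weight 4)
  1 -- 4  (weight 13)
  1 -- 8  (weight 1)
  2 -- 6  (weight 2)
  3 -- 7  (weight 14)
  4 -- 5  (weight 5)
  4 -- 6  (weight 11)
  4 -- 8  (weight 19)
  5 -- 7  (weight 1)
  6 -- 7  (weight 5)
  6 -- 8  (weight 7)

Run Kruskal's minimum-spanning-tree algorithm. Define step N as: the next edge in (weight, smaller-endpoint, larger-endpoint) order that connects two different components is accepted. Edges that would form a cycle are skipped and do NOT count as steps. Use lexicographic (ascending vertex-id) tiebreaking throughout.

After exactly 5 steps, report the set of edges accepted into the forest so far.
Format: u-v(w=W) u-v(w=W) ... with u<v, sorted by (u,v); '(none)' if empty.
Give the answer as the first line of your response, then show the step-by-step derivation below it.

0-2(w=4) 1-3(w=4) 1-8(w=1) 2-6(w=2) 5-7(w=1)

step 1: add edge 1-8 (w=1); MST = {1-8(w=1)}
step 2: add edge 5-7 (w=1); MST = {1-8(w=1) 5-7(w=1)}
step 3: add edge 2-6 (w=2); MST = {1-8(w=1) 2-6(w=2) 5-7(w=1)}
step 4: add edge 0-2 (w=4); MST = {0-2(w=4) 1-8(w=1) 2-6(w=2) 5-7(w=1)}
step 5: add edge 1-3 (w=4); MST = {0-2(w=4) 1-3(w=4) 1-8(w=1) 2-6(w=2) 5-7(w=1)}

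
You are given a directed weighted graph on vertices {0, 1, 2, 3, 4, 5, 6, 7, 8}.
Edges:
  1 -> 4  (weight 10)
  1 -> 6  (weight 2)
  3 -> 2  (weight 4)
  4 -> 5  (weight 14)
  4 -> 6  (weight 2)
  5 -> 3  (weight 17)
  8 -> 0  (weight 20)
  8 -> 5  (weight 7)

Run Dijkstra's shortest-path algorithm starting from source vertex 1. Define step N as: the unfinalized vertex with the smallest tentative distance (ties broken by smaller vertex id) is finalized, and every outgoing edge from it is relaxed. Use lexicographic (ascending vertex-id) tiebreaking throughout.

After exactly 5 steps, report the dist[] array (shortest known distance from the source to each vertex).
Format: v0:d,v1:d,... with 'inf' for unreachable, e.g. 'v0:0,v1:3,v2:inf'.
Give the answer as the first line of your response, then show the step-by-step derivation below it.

v0:inf,v1:0,v2:45,v3:41,v4:10,v5:24,v6:2,v7:inf,v8:inf

step 1: dist = v0:inf,v1:0,v2:inf,v3:inf,v4:10,v5:inf,v6:2,v7:inf,v8:inf
step 2: dist = v0:inf,v1:0,v2:inf,v3:inf,v4:10,v5:inf,v6:2,v7:inf,v8:inf
step 3: dist = v0:inf,v1:0,v2:inf,v3:inf,v4:10,v5:24,v6:2,v7:inf,v8:inf
step 4: dist = v0:inf,v1:0,v2:inf,v3:41,v4:10,v5:24,v6:2,v7:inf,v8:inf
step 5: dist = v0:inf,v1:0,v2:45,v3:41,v4:10,v5:24,v6:2,v7:inf,v8:inf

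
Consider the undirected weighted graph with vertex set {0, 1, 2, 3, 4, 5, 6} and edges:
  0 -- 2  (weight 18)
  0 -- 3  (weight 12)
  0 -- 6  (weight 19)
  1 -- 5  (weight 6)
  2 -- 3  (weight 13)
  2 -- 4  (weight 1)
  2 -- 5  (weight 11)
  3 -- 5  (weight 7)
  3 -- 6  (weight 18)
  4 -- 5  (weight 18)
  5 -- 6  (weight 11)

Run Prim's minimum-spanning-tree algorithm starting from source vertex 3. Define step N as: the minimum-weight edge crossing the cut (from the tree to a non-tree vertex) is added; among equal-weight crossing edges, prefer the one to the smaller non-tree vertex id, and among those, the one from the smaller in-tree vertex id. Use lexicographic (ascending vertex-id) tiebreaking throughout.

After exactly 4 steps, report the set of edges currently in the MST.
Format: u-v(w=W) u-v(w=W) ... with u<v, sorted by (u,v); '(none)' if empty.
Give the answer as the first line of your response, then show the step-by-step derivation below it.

1-5(w=6) 2-4(w=1) 2-5(w=11) 3-5(w=7)

step 1: add edge 3-5 (w=7); MST = {3-5(w=7)}
step 2: add edge 1-5 (w=6); MST = {1-5(w=6) 3-5(w=7)}
step 3: add edge 2-5 (w=11); MST = {1-5(w=6) 2-5(w=11) 3-5(w=7)}
step 4: add edge 2-4 (w=1); MST = {1-5(w=6) 2-4(w=1) 2-5(w=11) 3-5(w=7)}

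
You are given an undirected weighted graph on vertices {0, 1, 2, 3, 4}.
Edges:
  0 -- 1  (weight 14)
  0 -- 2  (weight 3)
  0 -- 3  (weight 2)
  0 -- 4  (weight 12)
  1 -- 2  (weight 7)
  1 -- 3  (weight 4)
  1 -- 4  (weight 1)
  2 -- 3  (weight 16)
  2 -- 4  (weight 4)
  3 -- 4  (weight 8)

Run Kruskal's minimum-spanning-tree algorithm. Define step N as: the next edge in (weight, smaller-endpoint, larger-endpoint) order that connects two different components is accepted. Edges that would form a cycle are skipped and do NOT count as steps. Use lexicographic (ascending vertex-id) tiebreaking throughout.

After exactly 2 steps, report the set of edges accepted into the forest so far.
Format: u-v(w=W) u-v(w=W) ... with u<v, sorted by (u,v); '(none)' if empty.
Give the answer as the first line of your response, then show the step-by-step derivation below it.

0-3(w=2) 1-4(w=1)

step 1: add edge 1-4 (w=1); MST = {1-4(w=1)}
step 2: add edge 0-3 (w=2); MST = {0-3(w=2) 1-4(w=1)}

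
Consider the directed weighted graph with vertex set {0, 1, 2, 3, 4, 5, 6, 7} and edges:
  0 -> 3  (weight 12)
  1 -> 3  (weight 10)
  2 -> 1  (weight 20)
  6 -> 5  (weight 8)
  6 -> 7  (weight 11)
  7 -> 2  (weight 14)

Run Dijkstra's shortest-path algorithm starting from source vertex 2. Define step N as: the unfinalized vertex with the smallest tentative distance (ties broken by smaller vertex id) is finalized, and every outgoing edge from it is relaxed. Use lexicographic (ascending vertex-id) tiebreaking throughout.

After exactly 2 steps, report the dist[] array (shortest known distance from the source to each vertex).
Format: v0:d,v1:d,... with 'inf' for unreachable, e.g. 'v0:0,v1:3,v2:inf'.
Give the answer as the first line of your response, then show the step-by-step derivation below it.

v0:inf,v1:20,v2:0,v3:30,v4:inf,v5:inf,v6:inf,v7:inf

step 1: dist = v0:inf,v1:20,v2:0,v3:inf,v4:inf,v5:inf,v6:inf,v7:inf
step 2: dist = v0:inf,v1:20,v2:0,v3:30,v4:inf,v5:inf,v6:inf,v7:inf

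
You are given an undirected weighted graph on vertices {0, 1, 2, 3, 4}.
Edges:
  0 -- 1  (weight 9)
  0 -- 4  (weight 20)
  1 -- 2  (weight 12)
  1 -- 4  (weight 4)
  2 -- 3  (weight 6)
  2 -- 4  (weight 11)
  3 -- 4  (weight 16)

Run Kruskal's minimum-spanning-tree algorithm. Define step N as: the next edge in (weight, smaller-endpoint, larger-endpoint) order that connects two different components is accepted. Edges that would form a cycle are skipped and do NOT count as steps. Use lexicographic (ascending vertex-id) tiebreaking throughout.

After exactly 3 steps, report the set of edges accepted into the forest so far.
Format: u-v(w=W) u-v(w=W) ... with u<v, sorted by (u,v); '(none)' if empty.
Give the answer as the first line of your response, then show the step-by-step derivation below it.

0-1(w=9) 1-4(w=4) 2-3(w=6)

step 1: add edge 1-4 (w=4); MST = {1-4(w=4)}
step 2: add edge 2-3 (w=6); MST = {1-4(w=4) 2-3(w=6)}
step 3: add edge 0-1 (w=9); MST = {0-1(w=9) 1-4(w=4) 2-3(w=6)}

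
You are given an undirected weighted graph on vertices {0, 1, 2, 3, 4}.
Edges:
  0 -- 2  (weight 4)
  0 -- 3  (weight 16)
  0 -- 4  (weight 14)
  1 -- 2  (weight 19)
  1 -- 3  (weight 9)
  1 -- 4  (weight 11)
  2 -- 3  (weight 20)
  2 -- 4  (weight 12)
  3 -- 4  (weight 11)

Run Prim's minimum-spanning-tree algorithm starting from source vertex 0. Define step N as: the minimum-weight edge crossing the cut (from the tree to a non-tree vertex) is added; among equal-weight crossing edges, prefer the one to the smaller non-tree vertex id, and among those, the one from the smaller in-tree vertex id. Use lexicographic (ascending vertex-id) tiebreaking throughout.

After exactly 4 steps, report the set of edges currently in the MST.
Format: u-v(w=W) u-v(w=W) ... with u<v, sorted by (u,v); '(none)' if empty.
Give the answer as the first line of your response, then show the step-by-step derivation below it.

0-2(w=4) 1-3(w=9) 1-4(w=11) 2-4(w=12)

step 1: add edge 0-2 (w=4); MST = {0-2(w=4)}
step 2: add edge 2-4 (w=12); MST = {0-2(w=4) 2-4(w=12)}
step 3: add edge 1-4 (w=11); MST = {0-2(w=4) 1-4(w=11) 2-4(w=12)}
step 4: add edge 1-3 (w=9); MST = {0-2(w=4) 1-3(w=9) 1-4(w=11) 2-4(w=12)}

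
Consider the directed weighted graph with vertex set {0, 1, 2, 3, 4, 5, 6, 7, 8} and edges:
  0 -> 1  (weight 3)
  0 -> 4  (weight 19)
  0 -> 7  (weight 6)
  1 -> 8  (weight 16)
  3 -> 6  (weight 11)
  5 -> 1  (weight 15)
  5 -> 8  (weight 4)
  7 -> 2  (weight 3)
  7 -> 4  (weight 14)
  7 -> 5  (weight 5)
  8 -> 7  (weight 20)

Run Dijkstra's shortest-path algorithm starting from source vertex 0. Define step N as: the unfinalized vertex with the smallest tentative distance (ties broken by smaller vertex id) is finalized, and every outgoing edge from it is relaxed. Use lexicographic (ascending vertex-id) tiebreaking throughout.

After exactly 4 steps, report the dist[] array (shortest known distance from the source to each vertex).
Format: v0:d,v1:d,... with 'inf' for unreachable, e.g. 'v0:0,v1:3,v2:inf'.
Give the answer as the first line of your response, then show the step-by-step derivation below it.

v0:0,v1:3,v2:9,v3:inf,v4:19,v5:11,v6:inf,v7:6,v8:19

step 1: dist = v0:0,v1:3,v2:inf,v3:inf,v4:19,v5:inf,v6:inf,v7:6,v8:inf
step 2: dist = v0:0,v1:3,v2:inf,v3:inf,v4:19,v5:inf,v6:inf,v7:6,v8:19
step 3: dist = v0:0,v1:3,v2:9,v3:inf,v4:19,v5:11,v6:inf,v7:6,v8:19
step 4: dist = v0:0,v1:3,v2:9,v3:inf,v4:19,v5:11,v6:inf,v7:6,v8:19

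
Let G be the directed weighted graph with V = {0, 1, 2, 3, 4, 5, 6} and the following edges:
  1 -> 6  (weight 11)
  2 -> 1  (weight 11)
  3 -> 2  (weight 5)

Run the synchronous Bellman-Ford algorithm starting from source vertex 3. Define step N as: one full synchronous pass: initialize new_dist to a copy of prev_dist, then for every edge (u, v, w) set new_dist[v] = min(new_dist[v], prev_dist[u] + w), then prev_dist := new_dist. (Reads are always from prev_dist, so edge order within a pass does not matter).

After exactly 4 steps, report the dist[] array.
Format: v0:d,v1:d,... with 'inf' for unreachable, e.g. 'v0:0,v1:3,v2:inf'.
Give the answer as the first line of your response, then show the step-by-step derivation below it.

v0:inf,v1:16,v2:5,v3:0,v4:inf,v5:inf,v6:27

step 1: dist = v0:inf,v1:inf,v2:5,v3:0,v4:inf,v5:inf,v6:inf
step 2: dist = v0:inf,v1:16,v2:5,v3:0,v4:inf,v5:inf,v6:inf
step 3: dist = v0:inf,v1:16,v2:5,v3:0,v4:inf,v5:inf,v6:27
step 4: dist = v0:inf,v1:16,v2:5,v3:0,v4:inf,v5:inf,v6:27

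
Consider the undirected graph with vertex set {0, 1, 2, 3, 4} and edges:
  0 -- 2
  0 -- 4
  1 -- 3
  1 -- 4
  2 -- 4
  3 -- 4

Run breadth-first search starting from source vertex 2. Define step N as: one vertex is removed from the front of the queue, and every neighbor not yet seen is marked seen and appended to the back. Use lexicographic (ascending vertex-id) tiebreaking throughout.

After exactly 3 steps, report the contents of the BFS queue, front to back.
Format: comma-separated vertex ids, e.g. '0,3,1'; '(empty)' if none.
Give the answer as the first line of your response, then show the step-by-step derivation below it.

1,3

step 1: dequeue 2; queue=[0,4]; order=2
step 2: dequeue 0; queue=[4]; order=2,0
step 3: dequeue 4; queue=[1,3]; order=2,0,4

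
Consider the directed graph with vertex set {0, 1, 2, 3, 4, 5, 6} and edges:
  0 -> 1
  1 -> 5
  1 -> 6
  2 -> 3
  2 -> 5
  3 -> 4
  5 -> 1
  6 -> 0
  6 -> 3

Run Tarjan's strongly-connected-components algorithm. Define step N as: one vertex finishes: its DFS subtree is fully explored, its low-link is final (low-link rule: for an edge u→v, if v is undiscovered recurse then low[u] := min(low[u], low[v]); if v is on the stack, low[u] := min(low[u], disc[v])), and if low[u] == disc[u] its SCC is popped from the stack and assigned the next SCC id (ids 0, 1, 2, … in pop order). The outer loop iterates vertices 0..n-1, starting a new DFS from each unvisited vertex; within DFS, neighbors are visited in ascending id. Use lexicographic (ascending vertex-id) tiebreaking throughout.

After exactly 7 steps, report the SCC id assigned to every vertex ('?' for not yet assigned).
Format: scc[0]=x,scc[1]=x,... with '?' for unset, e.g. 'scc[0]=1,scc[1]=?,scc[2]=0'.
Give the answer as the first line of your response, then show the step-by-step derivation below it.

scc[0]=2,scc[1]=2,scc[2]=3,scc[3]=1,scc[4]=0,scc[5]=2,scc[6]=2

step 1: low=(low[0]=0,low[1]=1,low[2]=?,low[3]=?,low[4]=?,low[5]=1,low[6]=?); scc=(scc[0]=?,scc[1]=?,scc[2]=?,scc[3]=?,scc[4]=?,scc[5]=?,scc[6]=?)
step 2: low=(low[0]=0,low[1]=1,low[2]=?,low[3]=4,low[4]=5,low[5]=1,low[6]=0); scc=(scc[0]=?,scc[1]=?,scc[2]=?,scc[3]=?,scc[4]=0,scc[5]=?,scc[6]=?)
step 3: low=(low[0]=0,low[1]=1,low[2]=?,low[3]=4,low[4]=5,low[5]=1,low[6]=0); scc=(scc[0]=?,scc[1]=?,scc[2]=?,scc[3]=1,scc[4]=0,scc[5]=?,scc[6]=?)
step 4: low=(low[0]=0,low[1]=1,low[2]=?,low[3]=4,low[4]=5,low[5]=1,low[6]=0); scc=(scc[0]=?,scc[1]=?,scc[2]=?,scc[3]=1,scc[4]=0,scc[5]=?,scc[6]=?)
step 5: low=(low[0]=0,low[1]=0,low[2]=?,low[3]=4,low[4]=5,low[5]=1,low[6]=0); scc=(scc[0]=?,scc[1]=?,scc[2]=?,scc[3]=1,scc[4]=0,scc[5]=?,scc[6]=?)
step 6: low=(low[0]=0,low[1]=0,low[2]=?,low[3]=4,low[4]=5,low[5]=1,low[6]=0); scc=(scc[0]=2,scc[1]=2,scc[2]=?,scc[3]=1,scc[4]=0,scc[5]=2,scc[6]=2)
step 7: low=(low[0]=0,low[1]=0,low[2]=6,low[3]=4,low[4]=5,low[5]=1,low[6]=0); scc=(scc[0]=2,scc[1]=2,scc[2]=3,scc[3]=1,scc[4]=0,scc[5]=2,scc[6]=2)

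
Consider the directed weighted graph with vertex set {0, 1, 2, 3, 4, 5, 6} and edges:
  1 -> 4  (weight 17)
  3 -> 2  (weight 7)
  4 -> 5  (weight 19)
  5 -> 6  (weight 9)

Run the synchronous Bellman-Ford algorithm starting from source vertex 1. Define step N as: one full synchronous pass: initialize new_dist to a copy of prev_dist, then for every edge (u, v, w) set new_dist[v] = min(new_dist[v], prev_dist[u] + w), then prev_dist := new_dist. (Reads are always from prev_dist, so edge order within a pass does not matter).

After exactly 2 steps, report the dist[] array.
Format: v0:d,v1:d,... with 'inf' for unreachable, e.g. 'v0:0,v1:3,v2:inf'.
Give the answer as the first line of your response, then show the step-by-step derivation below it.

v0:inf,v1:0,v2:inf,v3:inf,v4:17,v5:36,v6:inf

step 1: dist = v0:inf,v1:0,v2:inf,v3:inf,v4:17,v5:inf,v6:inf
step 2: dist = v0:inf,v1:0,v2:inf,v3:inf,v4:17,v5:36,v6:inf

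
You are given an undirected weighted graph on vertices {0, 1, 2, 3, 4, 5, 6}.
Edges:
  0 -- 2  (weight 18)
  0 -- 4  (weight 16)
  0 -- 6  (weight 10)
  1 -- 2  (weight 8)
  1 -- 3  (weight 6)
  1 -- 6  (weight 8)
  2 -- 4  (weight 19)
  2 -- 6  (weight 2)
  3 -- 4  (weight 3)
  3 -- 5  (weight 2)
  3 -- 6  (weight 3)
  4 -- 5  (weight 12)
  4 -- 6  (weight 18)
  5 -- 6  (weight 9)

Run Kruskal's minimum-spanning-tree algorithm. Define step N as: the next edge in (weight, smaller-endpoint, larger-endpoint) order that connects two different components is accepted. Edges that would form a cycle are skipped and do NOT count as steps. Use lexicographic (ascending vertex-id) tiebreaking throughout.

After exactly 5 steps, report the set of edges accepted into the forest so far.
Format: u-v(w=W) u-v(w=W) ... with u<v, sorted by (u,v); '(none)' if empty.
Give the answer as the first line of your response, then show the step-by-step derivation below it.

1-3(w=6) 2-6(w=2) 3-4(w=3) 3-5(w=2) 3-6(w=3)

step 1: add edge 2-6 (w=2); MST = {2-6(w=2)}
step 2: add edge 3-5 (w=2); MST = {2-6(w=2) 3-5(w=2)}
step 3: add edge 3-4 (w=3); MST = {2-6(w=2) 3-4(w=3) 3-5(w=2)}
step 4: add edge 3-6 (w=3); MST = {2-6(w=2) 3-4(w=3) 3-5(w=2) 3-6(w=3)}
step 5: add edge 1-3 (w=6); MST = {1-3(w=6) 2-6(w=2) 3-4(w=3) 3-5(w=2) 3-6(w=3)}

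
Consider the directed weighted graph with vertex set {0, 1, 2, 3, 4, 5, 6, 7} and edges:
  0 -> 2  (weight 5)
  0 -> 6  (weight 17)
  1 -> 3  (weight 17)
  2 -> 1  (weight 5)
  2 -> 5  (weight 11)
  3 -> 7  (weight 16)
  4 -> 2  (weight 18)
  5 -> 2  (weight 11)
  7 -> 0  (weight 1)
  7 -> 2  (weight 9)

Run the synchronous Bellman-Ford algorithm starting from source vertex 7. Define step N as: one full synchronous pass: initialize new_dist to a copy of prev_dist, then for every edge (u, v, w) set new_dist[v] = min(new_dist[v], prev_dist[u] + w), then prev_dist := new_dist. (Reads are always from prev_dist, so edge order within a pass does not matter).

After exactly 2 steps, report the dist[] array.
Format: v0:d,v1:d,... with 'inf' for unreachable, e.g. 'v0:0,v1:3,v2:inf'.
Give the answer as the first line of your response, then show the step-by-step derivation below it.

v0:1,v1:14,v2:6,v3:inf,v4:inf,v5:20,v6:18,v7:0

step 1: dist = v0:1,v1:inf,v2:9,v3:inf,v4:inf,v5:inf,v6:inf,v7:0
step 2: dist = v0:1,v1:14,v2:6,v3:inf,v4:inf,v5:20,v6:18,v7:0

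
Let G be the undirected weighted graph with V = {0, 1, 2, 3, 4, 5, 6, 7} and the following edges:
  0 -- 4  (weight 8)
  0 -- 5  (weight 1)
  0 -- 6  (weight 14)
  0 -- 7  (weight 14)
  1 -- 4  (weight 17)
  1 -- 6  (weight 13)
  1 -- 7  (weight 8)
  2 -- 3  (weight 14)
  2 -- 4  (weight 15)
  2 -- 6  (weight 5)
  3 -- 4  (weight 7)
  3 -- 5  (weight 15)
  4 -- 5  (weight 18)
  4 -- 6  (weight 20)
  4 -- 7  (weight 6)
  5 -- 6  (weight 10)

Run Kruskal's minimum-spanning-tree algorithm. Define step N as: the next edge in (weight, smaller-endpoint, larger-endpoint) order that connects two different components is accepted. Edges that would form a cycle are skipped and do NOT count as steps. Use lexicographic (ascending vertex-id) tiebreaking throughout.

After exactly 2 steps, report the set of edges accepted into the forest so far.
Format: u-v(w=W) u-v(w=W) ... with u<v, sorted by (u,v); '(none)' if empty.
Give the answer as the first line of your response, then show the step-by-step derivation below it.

0-5(w=1) 2-6(w=5)

step 1: add edge 0-5 (w=1); MST = {0-5(w=1)}
step 2: add edge 2-6 (w=5); MST = {0-5(w=1) 2-6(w=5)}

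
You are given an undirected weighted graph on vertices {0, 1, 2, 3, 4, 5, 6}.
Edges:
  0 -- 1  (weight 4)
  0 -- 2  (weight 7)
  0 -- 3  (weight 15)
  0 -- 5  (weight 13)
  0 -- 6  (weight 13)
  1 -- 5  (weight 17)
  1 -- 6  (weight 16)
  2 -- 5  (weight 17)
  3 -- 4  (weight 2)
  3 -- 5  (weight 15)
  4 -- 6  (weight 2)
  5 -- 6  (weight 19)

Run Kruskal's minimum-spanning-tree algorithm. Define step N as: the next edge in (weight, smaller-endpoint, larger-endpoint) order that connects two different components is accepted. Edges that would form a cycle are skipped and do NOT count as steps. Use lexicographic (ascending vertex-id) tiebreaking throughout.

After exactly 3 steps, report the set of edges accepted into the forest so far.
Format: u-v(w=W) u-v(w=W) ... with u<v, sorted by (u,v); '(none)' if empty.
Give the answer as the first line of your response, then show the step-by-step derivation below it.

0-1(w=4) 3-4(w=2) 4-6(w=2)

step 1: add edge 3-4 (w=2); MST = {3-4(w=2)}
step 2: add edge 4-6 (w=2); MST = {3-4(w=2) 4-6(w=2)}
step 3: add edge 0-1 (w=4); MST = {0-1(w=4) 3-4(w=2) 4-6(w=2)}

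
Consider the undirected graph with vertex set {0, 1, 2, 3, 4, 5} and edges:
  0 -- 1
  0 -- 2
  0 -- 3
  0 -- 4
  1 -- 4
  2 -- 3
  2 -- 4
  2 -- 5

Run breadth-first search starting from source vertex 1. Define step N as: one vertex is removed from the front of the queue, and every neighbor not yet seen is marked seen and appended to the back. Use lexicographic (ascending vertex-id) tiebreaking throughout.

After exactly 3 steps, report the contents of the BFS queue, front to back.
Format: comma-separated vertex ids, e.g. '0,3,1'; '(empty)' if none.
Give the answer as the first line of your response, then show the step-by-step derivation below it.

2,3

step 1: dequeue 1; queue=[0,4]; order=1
step 2: dequeue 0; queue=[4,2,3]; order=1,0
step 3: dequeue 4; queue=[2,3]; order=1,0,4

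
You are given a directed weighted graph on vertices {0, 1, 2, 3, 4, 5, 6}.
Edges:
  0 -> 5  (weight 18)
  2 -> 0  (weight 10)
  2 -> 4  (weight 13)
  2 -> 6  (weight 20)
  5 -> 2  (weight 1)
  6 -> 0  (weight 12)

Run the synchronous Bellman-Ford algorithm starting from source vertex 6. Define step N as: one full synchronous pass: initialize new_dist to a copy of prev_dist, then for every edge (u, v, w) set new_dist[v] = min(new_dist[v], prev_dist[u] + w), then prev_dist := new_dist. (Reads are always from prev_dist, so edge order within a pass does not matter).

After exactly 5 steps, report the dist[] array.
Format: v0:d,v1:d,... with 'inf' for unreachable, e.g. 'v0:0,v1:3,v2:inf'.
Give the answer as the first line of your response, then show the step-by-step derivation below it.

v0:12,v1:inf,v2:31,v3:inf,v4:44,v5:30,v6:0

step 1: dist = v0:12,v1:inf,v2:inf,v3:inf,v4:inf,v5:inf,v6:0
step 2: dist = v0:12,v1:inf,v2:inf,v3:inf,v4:inf,v5:30,v6:0
step 3: dist = v0:12,v1:inf,v2:31,v3:inf,v4:inf,v5:30,v6:0
step 4: dist = v0:12,v1:inf,v2:31,v3:inf,v4:44,v5:30,v6:0
step 5: dist = v0:12,v1:inf,v2:31,v3:inf,v4:44,v5:30,v6:0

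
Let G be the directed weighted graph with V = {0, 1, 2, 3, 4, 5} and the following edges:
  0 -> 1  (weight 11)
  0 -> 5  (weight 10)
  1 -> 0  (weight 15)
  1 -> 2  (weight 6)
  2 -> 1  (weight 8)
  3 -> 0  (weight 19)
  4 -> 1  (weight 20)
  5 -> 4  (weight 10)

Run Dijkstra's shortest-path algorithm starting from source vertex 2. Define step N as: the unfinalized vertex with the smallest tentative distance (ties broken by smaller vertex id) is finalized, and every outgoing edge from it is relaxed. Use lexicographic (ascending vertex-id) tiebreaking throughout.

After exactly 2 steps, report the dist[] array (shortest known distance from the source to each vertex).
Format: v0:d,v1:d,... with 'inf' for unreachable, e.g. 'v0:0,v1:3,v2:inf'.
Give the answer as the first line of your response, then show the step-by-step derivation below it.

v0:23,v1:8,v2:0,v3:inf,v4:inf,v5:inf

step 1: dist = v0:inf,v1:8,v2:0,v3:inf,v4:inf,v5:inf
step 2: dist = v0:23,v1:8,v2:0,v3:inf,v4:inf,v5:inf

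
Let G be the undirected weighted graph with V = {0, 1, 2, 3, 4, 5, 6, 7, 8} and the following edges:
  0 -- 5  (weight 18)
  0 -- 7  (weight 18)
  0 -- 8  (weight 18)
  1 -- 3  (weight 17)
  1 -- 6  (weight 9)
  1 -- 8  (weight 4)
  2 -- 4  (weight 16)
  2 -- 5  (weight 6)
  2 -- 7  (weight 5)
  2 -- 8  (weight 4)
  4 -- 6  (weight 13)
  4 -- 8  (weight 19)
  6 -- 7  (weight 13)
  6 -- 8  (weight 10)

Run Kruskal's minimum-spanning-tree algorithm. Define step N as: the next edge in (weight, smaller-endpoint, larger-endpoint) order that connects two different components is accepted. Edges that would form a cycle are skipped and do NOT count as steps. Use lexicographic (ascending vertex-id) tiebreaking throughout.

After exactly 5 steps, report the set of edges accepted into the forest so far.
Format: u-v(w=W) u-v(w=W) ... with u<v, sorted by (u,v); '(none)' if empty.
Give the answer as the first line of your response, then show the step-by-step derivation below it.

1-6(w=9) 1-8(w=4) 2-5(w=6) 2-7(w=5) 2-8(w=4)

step 1: add edge 1-8 (w=4); MST = {1-8(w=4)}
step 2: add edge 2-8 (w=4); MST = {1-8(w=4) 2-8(w=4)}
step 3: add edge 2-7 (w=5); MST = {1-8(w=4) 2-7(w=5) 2-8(w=4)}
step 4: add edge 2-5 (w=6); MST = {1-8(w=4) 2-5(w=6) 2-7(w=5) 2-8(w=4)}
step 5: add edge 1-6 (w=9); MST = {1-6(w=9) 1-8(w=4) 2-5(w=6) 2-7(w=5) 2-8(w=4)}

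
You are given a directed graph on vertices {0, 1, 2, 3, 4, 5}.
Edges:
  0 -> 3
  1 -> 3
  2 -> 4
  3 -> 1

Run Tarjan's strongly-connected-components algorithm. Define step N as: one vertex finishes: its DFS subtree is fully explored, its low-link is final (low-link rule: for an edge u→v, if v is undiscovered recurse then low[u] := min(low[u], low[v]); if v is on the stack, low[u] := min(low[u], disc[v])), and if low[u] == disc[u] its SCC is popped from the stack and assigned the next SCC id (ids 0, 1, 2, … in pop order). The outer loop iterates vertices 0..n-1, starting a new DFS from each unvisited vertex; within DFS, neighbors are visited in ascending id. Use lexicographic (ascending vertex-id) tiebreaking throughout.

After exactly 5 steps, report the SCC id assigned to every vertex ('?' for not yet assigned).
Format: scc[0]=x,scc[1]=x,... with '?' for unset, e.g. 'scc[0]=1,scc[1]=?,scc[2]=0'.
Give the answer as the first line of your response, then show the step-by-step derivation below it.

scc[0]=1,scc[1]=0,scc[2]=3,scc[3]=0,scc[4]=2,scc[5]=?

step 1: low=(low[0]=0,low[1]=1,low[2]=?,low[3]=1,low[4]=?,low[5]=?); scc=(scc[0]=?,scc[1]=?,scc[2]=?,scc[3]=?,scc[4]=?,scc[5]=?)
step 2: low=(low[0]=0,low[1]=1,low[2]=?,low[3]=1,low[4]=?,low[5]=?); scc=(scc[0]=?,scc[1]=0,scc[2]=?,scc[3]=0,scc[4]=?,scc[5]=?)
step 3: low=(low[0]=0,low[1]=1,low[2]=?,low[3]=1,low[4]=?,low[5]=?); scc=(scc[0]=1,scc[1]=0,scc[2]=?,scc[3]=0,scc[4]=?,scc[5]=?)
step 4: low=(low[0]=0,low[1]=1,low[2]=3,low[3]=1,low[4]=4,low[5]=?); scc=(scc[0]=1,scc[1]=0,scc[2]=?,scc[3]=0,scc[4]=2,scc[5]=?)
step 5: low=(low[0]=0,low[1]=1,low[2]=3,low[3]=1,low[4]=4,low[5]=?); scc=(scc[0]=1,scc[1]=0,scc[2]=3,scc[3]=0,scc[4]=2,scc[5]=?)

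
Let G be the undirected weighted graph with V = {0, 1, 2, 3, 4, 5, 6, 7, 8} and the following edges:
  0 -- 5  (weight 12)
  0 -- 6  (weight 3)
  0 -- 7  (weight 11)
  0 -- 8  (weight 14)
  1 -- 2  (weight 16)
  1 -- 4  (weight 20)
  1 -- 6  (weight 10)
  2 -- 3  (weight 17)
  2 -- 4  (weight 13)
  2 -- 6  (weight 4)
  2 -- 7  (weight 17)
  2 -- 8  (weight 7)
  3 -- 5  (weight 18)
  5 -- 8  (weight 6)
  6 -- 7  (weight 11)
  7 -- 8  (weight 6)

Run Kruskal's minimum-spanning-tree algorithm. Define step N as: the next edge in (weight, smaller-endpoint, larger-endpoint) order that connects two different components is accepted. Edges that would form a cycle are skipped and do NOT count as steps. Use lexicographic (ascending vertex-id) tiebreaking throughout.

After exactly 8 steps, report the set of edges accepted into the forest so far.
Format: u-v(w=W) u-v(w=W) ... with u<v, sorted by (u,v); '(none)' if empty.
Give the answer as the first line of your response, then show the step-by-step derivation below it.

0-6(w=3) 1-6(w=10) 2-3(w=17) 2-4(w=13) 2-6(w=4) 2-8(w=7) 5-8(w=6) 7-8(w=6)

step 1: add edge 0-6 (w=3); MST = {0-6(w=3)}
step 2: add edge 2-6 (w=4); MST = {0-6(w=3) 2-6(w=4)}
step 3: add edge 5-8 (w=6); MST = {0-6(w=3) 2-6(w=4) 5-8(w=6)}
step 4: add edge 7-8 (w=6); MST = {0-6(w=3) 2-6(w=4) 5-8(w=6) 7-8(w=6)}
step 5: add edge 2-8 (w=7); MST = {0-6(w=3) 2-6(w=4) 2-8(w=7) 5-8(w=6) 7-8(w=6)}
step 6: add edge 1-6 (w=10); MST = {0-6(w=3) 1-6(w=10) 2-6(w=4) 2-8(w=7) 5-8(w=6) 7-8(w=6)}
step 7: add edge 2-4 (w=13); MST = {0-6(w=3) 1-6(w=10) 2-4(w=13) 2-6(w=4) 2-8(w=7) 5-8(w=6) 7-8(w=6)}
step 8: add edge 2-3 (w=17); MST = {0-6(w=3) 1-6(w=10) 2-3(w=17) 2-4(w=13) 2-6(w=4) 2-8(w=7) 5-8(w=6) 7-8(w=6)}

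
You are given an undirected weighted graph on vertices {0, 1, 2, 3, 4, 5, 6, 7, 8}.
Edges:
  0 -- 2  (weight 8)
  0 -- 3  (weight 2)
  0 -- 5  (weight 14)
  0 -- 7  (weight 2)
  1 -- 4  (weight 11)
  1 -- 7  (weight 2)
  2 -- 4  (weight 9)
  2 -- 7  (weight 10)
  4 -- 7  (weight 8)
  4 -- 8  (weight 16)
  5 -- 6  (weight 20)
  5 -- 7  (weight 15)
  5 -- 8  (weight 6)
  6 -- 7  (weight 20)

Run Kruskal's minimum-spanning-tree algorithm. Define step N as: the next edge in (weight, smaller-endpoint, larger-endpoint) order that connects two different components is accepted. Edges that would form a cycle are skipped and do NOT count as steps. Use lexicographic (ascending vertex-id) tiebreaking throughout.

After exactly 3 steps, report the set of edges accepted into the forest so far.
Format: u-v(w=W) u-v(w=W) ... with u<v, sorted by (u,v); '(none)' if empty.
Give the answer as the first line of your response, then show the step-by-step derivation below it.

0-3(w=2) 0-7(w=2) 1-7(w=2)

step 1: add edge 0-3 (w=2); MST = {0-3(w=2)}
step 2: add edge 0-7 (w=2); MST = {0-3(w=2) 0-7(w=2)}
step 3: add edge 1-7 (w=2); MST = {0-3(w=2) 0-7(w=2) 1-7(w=2)}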